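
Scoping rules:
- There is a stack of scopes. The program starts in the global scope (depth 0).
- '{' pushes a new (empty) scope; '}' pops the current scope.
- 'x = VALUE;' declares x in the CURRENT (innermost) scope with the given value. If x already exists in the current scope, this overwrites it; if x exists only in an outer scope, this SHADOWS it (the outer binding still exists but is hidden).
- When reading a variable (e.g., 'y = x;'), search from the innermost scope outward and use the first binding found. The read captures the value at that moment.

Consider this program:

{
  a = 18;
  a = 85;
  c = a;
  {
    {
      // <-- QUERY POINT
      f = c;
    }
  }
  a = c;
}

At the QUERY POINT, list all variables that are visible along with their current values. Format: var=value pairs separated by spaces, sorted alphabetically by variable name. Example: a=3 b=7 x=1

Step 1: enter scope (depth=1)
Step 2: declare a=18 at depth 1
Step 3: declare a=85 at depth 1
Step 4: declare c=(read a)=85 at depth 1
Step 5: enter scope (depth=2)
Step 6: enter scope (depth=3)
Visible at query point: a=85 c=85

Answer: a=85 c=85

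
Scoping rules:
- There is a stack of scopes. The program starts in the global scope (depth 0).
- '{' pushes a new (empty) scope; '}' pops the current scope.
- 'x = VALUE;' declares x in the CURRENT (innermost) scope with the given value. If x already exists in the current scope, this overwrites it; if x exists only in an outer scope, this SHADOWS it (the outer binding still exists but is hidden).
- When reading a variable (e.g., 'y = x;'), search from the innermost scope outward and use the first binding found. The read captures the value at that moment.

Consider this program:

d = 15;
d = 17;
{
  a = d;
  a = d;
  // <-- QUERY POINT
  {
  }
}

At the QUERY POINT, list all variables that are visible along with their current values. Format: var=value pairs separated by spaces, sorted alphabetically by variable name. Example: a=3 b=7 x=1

Answer: a=17 d=17

Derivation:
Step 1: declare d=15 at depth 0
Step 2: declare d=17 at depth 0
Step 3: enter scope (depth=1)
Step 4: declare a=(read d)=17 at depth 1
Step 5: declare a=(read d)=17 at depth 1
Visible at query point: a=17 d=17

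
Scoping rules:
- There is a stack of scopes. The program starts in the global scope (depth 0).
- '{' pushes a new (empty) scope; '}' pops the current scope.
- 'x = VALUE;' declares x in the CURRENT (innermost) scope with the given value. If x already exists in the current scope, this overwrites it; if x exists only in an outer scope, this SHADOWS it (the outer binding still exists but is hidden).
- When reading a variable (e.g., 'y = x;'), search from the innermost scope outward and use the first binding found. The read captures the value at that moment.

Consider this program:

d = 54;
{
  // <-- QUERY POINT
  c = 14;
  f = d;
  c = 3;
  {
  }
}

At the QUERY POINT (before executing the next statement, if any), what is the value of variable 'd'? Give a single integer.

Answer: 54

Derivation:
Step 1: declare d=54 at depth 0
Step 2: enter scope (depth=1)
Visible at query point: d=54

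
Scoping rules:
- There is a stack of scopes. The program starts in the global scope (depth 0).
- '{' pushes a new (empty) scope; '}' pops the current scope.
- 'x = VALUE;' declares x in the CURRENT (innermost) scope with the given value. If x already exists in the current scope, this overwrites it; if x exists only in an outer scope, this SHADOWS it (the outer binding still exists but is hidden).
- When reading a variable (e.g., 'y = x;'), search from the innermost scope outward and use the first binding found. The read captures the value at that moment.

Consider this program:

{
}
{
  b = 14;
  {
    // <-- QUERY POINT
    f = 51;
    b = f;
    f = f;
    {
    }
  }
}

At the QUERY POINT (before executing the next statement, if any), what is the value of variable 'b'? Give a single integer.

Step 1: enter scope (depth=1)
Step 2: exit scope (depth=0)
Step 3: enter scope (depth=1)
Step 4: declare b=14 at depth 1
Step 5: enter scope (depth=2)
Visible at query point: b=14

Answer: 14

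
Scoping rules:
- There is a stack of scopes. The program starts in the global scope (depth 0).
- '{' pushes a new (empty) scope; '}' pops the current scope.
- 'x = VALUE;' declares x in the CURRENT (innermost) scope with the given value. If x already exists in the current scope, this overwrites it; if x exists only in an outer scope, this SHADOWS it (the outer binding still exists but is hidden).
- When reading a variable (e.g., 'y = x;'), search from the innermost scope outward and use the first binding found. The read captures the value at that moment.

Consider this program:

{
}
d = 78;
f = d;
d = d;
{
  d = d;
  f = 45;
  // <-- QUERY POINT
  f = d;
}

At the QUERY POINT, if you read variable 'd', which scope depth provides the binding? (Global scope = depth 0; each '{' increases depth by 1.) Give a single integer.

Step 1: enter scope (depth=1)
Step 2: exit scope (depth=0)
Step 3: declare d=78 at depth 0
Step 4: declare f=(read d)=78 at depth 0
Step 5: declare d=(read d)=78 at depth 0
Step 6: enter scope (depth=1)
Step 7: declare d=(read d)=78 at depth 1
Step 8: declare f=45 at depth 1
Visible at query point: d=78 f=45

Answer: 1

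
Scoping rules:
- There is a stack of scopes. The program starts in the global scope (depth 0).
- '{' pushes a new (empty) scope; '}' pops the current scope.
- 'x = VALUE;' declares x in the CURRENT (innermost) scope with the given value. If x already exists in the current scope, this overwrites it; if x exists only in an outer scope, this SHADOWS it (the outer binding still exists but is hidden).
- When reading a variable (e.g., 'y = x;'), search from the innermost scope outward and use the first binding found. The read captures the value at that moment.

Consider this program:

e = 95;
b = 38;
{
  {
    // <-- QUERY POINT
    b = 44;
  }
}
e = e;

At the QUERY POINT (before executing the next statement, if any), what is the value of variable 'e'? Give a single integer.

Answer: 95

Derivation:
Step 1: declare e=95 at depth 0
Step 2: declare b=38 at depth 0
Step 3: enter scope (depth=1)
Step 4: enter scope (depth=2)
Visible at query point: b=38 e=95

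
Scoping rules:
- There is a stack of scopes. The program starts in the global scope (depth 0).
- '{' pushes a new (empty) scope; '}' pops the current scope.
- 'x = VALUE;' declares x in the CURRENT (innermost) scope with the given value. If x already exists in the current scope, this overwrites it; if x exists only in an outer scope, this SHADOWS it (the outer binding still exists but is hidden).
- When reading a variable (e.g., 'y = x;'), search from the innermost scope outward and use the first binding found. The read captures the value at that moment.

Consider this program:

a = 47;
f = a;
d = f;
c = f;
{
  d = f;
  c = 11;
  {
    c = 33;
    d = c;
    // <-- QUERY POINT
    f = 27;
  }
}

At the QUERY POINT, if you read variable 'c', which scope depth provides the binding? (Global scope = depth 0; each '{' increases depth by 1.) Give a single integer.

Answer: 2

Derivation:
Step 1: declare a=47 at depth 0
Step 2: declare f=(read a)=47 at depth 0
Step 3: declare d=(read f)=47 at depth 0
Step 4: declare c=(read f)=47 at depth 0
Step 5: enter scope (depth=1)
Step 6: declare d=(read f)=47 at depth 1
Step 7: declare c=11 at depth 1
Step 8: enter scope (depth=2)
Step 9: declare c=33 at depth 2
Step 10: declare d=(read c)=33 at depth 2
Visible at query point: a=47 c=33 d=33 f=47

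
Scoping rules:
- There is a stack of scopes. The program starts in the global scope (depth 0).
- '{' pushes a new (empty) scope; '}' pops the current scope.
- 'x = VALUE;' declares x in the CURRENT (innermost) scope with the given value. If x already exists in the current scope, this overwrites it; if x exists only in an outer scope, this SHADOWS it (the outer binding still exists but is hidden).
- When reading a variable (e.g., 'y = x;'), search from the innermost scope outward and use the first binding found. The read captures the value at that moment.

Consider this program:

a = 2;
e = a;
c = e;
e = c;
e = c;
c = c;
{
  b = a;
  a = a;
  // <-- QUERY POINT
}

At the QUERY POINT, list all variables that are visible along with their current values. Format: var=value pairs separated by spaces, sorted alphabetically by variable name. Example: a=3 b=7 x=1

Step 1: declare a=2 at depth 0
Step 2: declare e=(read a)=2 at depth 0
Step 3: declare c=(read e)=2 at depth 0
Step 4: declare e=(read c)=2 at depth 0
Step 5: declare e=(read c)=2 at depth 0
Step 6: declare c=(read c)=2 at depth 0
Step 7: enter scope (depth=1)
Step 8: declare b=(read a)=2 at depth 1
Step 9: declare a=(read a)=2 at depth 1
Visible at query point: a=2 b=2 c=2 e=2

Answer: a=2 b=2 c=2 e=2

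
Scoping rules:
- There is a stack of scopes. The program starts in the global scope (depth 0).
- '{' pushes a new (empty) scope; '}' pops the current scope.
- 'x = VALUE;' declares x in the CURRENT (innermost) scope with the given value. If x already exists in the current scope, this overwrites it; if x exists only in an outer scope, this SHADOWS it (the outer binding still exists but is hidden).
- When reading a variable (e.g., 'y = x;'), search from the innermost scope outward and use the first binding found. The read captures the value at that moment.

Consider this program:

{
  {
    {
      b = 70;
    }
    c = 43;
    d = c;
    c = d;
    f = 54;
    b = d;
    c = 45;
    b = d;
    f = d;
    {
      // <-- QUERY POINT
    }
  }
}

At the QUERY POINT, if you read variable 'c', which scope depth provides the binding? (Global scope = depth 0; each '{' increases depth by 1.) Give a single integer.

Step 1: enter scope (depth=1)
Step 2: enter scope (depth=2)
Step 3: enter scope (depth=3)
Step 4: declare b=70 at depth 3
Step 5: exit scope (depth=2)
Step 6: declare c=43 at depth 2
Step 7: declare d=(read c)=43 at depth 2
Step 8: declare c=(read d)=43 at depth 2
Step 9: declare f=54 at depth 2
Step 10: declare b=(read d)=43 at depth 2
Step 11: declare c=45 at depth 2
Step 12: declare b=(read d)=43 at depth 2
Step 13: declare f=(read d)=43 at depth 2
Step 14: enter scope (depth=3)
Visible at query point: b=43 c=45 d=43 f=43

Answer: 2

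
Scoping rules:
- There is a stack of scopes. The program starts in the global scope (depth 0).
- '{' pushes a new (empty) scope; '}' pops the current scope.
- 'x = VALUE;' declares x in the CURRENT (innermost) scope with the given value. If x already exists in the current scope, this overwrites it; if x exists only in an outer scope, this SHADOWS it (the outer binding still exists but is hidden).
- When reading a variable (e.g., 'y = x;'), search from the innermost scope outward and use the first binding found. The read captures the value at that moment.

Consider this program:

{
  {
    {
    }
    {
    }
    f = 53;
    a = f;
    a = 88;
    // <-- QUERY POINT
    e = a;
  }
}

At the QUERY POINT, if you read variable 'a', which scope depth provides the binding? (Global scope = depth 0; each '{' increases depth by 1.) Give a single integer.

Step 1: enter scope (depth=1)
Step 2: enter scope (depth=2)
Step 3: enter scope (depth=3)
Step 4: exit scope (depth=2)
Step 5: enter scope (depth=3)
Step 6: exit scope (depth=2)
Step 7: declare f=53 at depth 2
Step 8: declare a=(read f)=53 at depth 2
Step 9: declare a=88 at depth 2
Visible at query point: a=88 f=53

Answer: 2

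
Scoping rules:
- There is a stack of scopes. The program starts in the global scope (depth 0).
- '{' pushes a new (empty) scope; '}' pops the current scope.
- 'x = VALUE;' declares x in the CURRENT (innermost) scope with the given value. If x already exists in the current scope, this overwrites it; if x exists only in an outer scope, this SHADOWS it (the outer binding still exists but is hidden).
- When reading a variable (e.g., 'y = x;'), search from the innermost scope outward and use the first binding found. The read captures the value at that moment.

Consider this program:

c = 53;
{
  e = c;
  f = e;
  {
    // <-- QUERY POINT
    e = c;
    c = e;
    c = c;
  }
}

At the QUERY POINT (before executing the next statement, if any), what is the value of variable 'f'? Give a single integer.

Step 1: declare c=53 at depth 0
Step 2: enter scope (depth=1)
Step 3: declare e=(read c)=53 at depth 1
Step 4: declare f=(read e)=53 at depth 1
Step 5: enter scope (depth=2)
Visible at query point: c=53 e=53 f=53

Answer: 53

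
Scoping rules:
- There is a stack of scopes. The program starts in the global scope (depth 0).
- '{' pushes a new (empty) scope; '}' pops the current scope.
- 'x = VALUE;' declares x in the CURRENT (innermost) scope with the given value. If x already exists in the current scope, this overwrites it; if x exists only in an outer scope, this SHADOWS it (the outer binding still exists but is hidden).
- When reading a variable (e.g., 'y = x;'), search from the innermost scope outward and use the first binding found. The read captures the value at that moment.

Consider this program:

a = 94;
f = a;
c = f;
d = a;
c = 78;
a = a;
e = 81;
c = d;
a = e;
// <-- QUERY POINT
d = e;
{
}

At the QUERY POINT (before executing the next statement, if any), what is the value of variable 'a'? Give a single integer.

Answer: 81

Derivation:
Step 1: declare a=94 at depth 0
Step 2: declare f=(read a)=94 at depth 0
Step 3: declare c=(read f)=94 at depth 0
Step 4: declare d=(read a)=94 at depth 0
Step 5: declare c=78 at depth 0
Step 6: declare a=(read a)=94 at depth 0
Step 7: declare e=81 at depth 0
Step 8: declare c=(read d)=94 at depth 0
Step 9: declare a=(read e)=81 at depth 0
Visible at query point: a=81 c=94 d=94 e=81 f=94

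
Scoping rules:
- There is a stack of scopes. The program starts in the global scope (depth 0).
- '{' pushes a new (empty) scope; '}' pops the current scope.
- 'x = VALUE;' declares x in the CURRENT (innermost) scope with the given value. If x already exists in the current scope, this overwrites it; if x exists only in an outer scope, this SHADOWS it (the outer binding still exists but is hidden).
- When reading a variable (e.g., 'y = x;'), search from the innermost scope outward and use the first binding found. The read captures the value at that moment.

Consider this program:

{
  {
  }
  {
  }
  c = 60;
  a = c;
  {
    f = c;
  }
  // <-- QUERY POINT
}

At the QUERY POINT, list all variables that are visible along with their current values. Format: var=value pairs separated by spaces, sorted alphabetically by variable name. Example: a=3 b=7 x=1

Step 1: enter scope (depth=1)
Step 2: enter scope (depth=2)
Step 3: exit scope (depth=1)
Step 4: enter scope (depth=2)
Step 5: exit scope (depth=1)
Step 6: declare c=60 at depth 1
Step 7: declare a=(read c)=60 at depth 1
Step 8: enter scope (depth=2)
Step 9: declare f=(read c)=60 at depth 2
Step 10: exit scope (depth=1)
Visible at query point: a=60 c=60

Answer: a=60 c=60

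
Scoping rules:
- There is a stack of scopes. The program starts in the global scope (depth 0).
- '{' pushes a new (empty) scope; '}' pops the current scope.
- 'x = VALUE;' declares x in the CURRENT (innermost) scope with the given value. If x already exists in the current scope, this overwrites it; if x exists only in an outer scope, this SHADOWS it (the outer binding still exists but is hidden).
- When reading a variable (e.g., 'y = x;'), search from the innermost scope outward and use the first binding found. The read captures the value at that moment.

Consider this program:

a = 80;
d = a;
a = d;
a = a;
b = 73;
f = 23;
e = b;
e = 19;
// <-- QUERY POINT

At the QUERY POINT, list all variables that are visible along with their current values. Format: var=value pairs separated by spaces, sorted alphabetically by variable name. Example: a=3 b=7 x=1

Step 1: declare a=80 at depth 0
Step 2: declare d=(read a)=80 at depth 0
Step 3: declare a=(read d)=80 at depth 0
Step 4: declare a=(read a)=80 at depth 0
Step 5: declare b=73 at depth 0
Step 6: declare f=23 at depth 0
Step 7: declare e=(read b)=73 at depth 0
Step 8: declare e=19 at depth 0
Visible at query point: a=80 b=73 d=80 e=19 f=23

Answer: a=80 b=73 d=80 e=19 f=23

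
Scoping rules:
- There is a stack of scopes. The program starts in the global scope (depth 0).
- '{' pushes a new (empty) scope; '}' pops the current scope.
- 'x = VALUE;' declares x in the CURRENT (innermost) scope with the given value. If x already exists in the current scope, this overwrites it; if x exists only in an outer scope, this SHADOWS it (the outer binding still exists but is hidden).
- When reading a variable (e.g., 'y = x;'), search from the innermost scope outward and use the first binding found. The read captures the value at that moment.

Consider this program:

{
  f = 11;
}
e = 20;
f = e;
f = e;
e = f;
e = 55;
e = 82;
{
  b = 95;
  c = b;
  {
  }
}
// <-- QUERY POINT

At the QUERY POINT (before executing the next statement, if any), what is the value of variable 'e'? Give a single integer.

Answer: 82

Derivation:
Step 1: enter scope (depth=1)
Step 2: declare f=11 at depth 1
Step 3: exit scope (depth=0)
Step 4: declare e=20 at depth 0
Step 5: declare f=(read e)=20 at depth 0
Step 6: declare f=(read e)=20 at depth 0
Step 7: declare e=(read f)=20 at depth 0
Step 8: declare e=55 at depth 0
Step 9: declare e=82 at depth 0
Step 10: enter scope (depth=1)
Step 11: declare b=95 at depth 1
Step 12: declare c=(read b)=95 at depth 1
Step 13: enter scope (depth=2)
Step 14: exit scope (depth=1)
Step 15: exit scope (depth=0)
Visible at query point: e=82 f=20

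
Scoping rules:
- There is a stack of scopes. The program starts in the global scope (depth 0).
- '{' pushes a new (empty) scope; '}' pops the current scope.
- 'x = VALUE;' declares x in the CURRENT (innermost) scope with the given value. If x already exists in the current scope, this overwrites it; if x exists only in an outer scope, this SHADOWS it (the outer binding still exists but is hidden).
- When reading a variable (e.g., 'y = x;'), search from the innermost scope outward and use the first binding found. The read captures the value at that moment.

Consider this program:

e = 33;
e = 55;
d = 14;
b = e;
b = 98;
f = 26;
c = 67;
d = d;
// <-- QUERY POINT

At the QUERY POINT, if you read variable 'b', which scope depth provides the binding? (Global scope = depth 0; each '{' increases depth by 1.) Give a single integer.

Answer: 0

Derivation:
Step 1: declare e=33 at depth 0
Step 2: declare e=55 at depth 0
Step 3: declare d=14 at depth 0
Step 4: declare b=(read e)=55 at depth 0
Step 5: declare b=98 at depth 0
Step 6: declare f=26 at depth 0
Step 7: declare c=67 at depth 0
Step 8: declare d=(read d)=14 at depth 0
Visible at query point: b=98 c=67 d=14 e=55 f=26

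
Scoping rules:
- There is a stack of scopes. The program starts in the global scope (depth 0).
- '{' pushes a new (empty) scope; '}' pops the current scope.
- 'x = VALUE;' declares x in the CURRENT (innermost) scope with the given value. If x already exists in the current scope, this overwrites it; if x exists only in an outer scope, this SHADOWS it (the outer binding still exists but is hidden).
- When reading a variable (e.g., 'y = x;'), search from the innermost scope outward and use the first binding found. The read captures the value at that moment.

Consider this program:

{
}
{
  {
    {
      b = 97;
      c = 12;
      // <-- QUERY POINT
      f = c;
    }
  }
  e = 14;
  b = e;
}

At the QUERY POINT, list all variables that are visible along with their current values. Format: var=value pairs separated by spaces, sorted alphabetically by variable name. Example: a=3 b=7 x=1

Answer: b=97 c=12

Derivation:
Step 1: enter scope (depth=1)
Step 2: exit scope (depth=0)
Step 3: enter scope (depth=1)
Step 4: enter scope (depth=2)
Step 5: enter scope (depth=3)
Step 6: declare b=97 at depth 3
Step 7: declare c=12 at depth 3
Visible at query point: b=97 c=12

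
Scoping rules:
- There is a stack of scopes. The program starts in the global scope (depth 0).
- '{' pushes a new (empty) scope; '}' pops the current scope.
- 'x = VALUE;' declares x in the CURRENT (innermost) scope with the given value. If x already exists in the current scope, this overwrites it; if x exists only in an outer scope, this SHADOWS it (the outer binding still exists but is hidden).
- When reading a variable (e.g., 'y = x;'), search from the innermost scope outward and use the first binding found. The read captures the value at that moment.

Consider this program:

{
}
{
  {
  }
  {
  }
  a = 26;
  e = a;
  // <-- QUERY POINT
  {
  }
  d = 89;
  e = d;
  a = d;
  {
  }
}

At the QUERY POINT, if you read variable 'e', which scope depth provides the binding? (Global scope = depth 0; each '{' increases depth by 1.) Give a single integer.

Step 1: enter scope (depth=1)
Step 2: exit scope (depth=0)
Step 3: enter scope (depth=1)
Step 4: enter scope (depth=2)
Step 5: exit scope (depth=1)
Step 6: enter scope (depth=2)
Step 7: exit scope (depth=1)
Step 8: declare a=26 at depth 1
Step 9: declare e=(read a)=26 at depth 1
Visible at query point: a=26 e=26

Answer: 1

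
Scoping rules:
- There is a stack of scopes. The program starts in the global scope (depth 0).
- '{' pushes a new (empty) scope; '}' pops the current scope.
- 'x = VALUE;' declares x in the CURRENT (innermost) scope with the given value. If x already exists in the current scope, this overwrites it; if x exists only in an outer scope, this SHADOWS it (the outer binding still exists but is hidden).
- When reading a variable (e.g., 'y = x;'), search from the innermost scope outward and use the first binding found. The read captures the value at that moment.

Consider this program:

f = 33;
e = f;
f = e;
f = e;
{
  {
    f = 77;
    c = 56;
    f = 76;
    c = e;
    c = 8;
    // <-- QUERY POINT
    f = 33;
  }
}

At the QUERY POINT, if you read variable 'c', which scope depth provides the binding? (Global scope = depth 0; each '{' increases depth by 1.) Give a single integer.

Answer: 2

Derivation:
Step 1: declare f=33 at depth 0
Step 2: declare e=(read f)=33 at depth 0
Step 3: declare f=(read e)=33 at depth 0
Step 4: declare f=(read e)=33 at depth 0
Step 5: enter scope (depth=1)
Step 6: enter scope (depth=2)
Step 7: declare f=77 at depth 2
Step 8: declare c=56 at depth 2
Step 9: declare f=76 at depth 2
Step 10: declare c=(read e)=33 at depth 2
Step 11: declare c=8 at depth 2
Visible at query point: c=8 e=33 f=76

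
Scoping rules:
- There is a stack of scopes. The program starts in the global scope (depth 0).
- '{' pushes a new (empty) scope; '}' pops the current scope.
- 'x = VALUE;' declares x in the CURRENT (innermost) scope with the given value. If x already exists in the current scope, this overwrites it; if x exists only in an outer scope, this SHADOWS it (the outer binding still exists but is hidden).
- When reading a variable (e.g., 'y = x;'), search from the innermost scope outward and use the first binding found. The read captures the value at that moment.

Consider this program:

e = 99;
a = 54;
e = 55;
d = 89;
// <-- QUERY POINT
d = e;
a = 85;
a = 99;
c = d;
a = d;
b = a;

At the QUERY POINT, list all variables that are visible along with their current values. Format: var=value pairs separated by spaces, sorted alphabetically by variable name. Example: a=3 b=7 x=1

Answer: a=54 d=89 e=55

Derivation:
Step 1: declare e=99 at depth 0
Step 2: declare a=54 at depth 0
Step 3: declare e=55 at depth 0
Step 4: declare d=89 at depth 0
Visible at query point: a=54 d=89 e=55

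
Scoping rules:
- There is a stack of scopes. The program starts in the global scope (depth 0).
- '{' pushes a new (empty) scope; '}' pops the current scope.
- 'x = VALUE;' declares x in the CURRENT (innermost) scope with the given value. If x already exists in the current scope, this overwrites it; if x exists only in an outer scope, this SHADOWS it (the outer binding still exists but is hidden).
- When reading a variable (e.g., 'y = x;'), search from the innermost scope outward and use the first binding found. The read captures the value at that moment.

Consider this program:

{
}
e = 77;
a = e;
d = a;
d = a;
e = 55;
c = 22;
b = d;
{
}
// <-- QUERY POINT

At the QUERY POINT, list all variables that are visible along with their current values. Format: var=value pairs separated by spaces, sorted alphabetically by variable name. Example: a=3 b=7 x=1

Answer: a=77 b=77 c=22 d=77 e=55

Derivation:
Step 1: enter scope (depth=1)
Step 2: exit scope (depth=0)
Step 3: declare e=77 at depth 0
Step 4: declare a=(read e)=77 at depth 0
Step 5: declare d=(read a)=77 at depth 0
Step 6: declare d=(read a)=77 at depth 0
Step 7: declare e=55 at depth 0
Step 8: declare c=22 at depth 0
Step 9: declare b=(read d)=77 at depth 0
Step 10: enter scope (depth=1)
Step 11: exit scope (depth=0)
Visible at query point: a=77 b=77 c=22 d=77 e=55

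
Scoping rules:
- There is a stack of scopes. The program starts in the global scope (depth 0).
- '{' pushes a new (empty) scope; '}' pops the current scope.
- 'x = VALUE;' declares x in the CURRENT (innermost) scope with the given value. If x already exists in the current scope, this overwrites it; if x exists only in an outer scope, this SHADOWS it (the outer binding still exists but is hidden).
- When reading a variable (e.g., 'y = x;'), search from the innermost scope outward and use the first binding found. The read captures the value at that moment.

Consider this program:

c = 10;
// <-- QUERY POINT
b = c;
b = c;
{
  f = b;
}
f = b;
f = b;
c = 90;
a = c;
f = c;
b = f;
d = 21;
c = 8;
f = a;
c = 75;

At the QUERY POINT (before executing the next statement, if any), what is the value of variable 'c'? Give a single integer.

Step 1: declare c=10 at depth 0
Visible at query point: c=10

Answer: 10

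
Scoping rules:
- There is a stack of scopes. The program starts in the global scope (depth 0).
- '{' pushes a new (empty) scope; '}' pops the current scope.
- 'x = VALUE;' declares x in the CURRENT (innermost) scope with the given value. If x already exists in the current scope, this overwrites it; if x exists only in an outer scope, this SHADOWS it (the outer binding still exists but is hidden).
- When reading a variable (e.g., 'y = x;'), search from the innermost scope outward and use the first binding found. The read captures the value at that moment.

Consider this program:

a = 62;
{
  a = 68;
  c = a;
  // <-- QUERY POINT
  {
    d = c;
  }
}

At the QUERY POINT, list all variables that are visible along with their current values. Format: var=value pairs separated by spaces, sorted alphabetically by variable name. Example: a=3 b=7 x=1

Answer: a=68 c=68

Derivation:
Step 1: declare a=62 at depth 0
Step 2: enter scope (depth=1)
Step 3: declare a=68 at depth 1
Step 4: declare c=(read a)=68 at depth 1
Visible at query point: a=68 c=68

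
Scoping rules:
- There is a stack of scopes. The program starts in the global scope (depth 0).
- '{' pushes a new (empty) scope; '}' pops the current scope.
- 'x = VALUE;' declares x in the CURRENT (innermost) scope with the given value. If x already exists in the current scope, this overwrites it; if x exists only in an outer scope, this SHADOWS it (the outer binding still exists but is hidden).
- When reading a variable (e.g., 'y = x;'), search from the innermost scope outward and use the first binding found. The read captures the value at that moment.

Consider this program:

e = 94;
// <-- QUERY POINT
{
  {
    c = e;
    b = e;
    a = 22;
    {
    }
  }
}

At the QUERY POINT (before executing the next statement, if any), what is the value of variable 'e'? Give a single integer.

Step 1: declare e=94 at depth 0
Visible at query point: e=94

Answer: 94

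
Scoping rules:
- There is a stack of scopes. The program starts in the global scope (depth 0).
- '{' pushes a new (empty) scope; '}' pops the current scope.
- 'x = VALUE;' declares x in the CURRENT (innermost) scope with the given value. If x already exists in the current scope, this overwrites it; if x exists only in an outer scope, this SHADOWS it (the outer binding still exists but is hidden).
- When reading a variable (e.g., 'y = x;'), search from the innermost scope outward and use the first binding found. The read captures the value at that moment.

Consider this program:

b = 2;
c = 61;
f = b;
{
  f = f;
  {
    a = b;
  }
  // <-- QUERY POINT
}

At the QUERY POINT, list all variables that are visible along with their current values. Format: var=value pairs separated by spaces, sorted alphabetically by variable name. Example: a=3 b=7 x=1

Step 1: declare b=2 at depth 0
Step 2: declare c=61 at depth 0
Step 3: declare f=(read b)=2 at depth 0
Step 4: enter scope (depth=1)
Step 5: declare f=(read f)=2 at depth 1
Step 6: enter scope (depth=2)
Step 7: declare a=(read b)=2 at depth 2
Step 8: exit scope (depth=1)
Visible at query point: b=2 c=61 f=2

Answer: b=2 c=61 f=2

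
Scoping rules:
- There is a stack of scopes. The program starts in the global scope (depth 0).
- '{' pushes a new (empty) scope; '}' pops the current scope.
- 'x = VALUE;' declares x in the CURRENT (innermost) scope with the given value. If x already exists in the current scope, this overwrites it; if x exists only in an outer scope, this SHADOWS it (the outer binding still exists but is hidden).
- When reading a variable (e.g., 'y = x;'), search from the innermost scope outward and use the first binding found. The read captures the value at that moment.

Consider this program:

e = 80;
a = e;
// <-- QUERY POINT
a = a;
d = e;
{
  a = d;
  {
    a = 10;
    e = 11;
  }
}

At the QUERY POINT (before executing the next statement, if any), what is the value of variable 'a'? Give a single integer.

Answer: 80

Derivation:
Step 1: declare e=80 at depth 0
Step 2: declare a=(read e)=80 at depth 0
Visible at query point: a=80 e=80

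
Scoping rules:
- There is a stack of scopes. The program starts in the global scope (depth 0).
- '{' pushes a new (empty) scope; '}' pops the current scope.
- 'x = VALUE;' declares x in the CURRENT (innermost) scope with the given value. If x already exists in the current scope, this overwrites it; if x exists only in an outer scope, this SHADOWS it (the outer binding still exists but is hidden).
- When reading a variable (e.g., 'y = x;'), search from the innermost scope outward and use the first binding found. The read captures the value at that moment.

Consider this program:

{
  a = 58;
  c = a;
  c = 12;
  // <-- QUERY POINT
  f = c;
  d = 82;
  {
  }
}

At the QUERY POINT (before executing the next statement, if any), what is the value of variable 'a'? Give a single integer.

Step 1: enter scope (depth=1)
Step 2: declare a=58 at depth 1
Step 3: declare c=(read a)=58 at depth 1
Step 4: declare c=12 at depth 1
Visible at query point: a=58 c=12

Answer: 58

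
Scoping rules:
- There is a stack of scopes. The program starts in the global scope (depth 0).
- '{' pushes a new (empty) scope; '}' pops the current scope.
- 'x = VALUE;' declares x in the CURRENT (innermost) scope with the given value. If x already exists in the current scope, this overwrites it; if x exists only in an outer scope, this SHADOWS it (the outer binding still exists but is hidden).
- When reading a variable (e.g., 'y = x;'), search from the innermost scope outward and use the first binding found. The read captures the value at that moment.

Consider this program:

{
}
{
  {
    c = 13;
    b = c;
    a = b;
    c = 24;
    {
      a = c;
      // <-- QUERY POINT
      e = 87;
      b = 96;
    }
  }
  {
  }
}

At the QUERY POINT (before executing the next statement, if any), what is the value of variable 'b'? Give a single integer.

Answer: 13

Derivation:
Step 1: enter scope (depth=1)
Step 2: exit scope (depth=0)
Step 3: enter scope (depth=1)
Step 4: enter scope (depth=2)
Step 5: declare c=13 at depth 2
Step 6: declare b=(read c)=13 at depth 2
Step 7: declare a=(read b)=13 at depth 2
Step 8: declare c=24 at depth 2
Step 9: enter scope (depth=3)
Step 10: declare a=(read c)=24 at depth 3
Visible at query point: a=24 b=13 c=24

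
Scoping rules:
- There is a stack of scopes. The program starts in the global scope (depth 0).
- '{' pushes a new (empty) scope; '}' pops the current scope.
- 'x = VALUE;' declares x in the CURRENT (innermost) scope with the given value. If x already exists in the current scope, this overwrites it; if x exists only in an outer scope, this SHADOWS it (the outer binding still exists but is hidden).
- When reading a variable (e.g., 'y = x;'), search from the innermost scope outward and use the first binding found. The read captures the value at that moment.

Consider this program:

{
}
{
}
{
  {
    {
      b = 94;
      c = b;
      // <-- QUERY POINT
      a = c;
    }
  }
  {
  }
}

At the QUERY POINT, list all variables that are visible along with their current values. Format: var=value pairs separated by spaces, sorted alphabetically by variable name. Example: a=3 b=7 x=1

Step 1: enter scope (depth=1)
Step 2: exit scope (depth=0)
Step 3: enter scope (depth=1)
Step 4: exit scope (depth=0)
Step 5: enter scope (depth=1)
Step 6: enter scope (depth=2)
Step 7: enter scope (depth=3)
Step 8: declare b=94 at depth 3
Step 9: declare c=(read b)=94 at depth 3
Visible at query point: b=94 c=94

Answer: b=94 c=94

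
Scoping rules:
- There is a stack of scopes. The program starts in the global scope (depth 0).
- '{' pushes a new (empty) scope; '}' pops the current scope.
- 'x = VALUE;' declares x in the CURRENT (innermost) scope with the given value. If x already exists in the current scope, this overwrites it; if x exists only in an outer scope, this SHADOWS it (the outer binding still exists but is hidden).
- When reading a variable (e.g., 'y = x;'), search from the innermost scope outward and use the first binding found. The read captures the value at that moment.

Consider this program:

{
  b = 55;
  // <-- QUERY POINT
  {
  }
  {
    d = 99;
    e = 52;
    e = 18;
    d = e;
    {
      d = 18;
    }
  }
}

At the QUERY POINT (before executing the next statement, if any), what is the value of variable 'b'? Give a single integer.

Step 1: enter scope (depth=1)
Step 2: declare b=55 at depth 1
Visible at query point: b=55

Answer: 55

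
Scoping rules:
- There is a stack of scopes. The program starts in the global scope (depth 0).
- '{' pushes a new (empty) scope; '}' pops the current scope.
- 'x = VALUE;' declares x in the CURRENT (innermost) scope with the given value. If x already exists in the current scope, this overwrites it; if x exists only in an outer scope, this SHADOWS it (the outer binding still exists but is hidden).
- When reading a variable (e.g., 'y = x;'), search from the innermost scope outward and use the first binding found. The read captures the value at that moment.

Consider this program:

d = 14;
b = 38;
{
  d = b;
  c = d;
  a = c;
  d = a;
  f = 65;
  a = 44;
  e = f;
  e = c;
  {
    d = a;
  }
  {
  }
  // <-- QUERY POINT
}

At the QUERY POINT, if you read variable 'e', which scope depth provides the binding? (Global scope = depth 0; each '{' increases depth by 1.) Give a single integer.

Answer: 1

Derivation:
Step 1: declare d=14 at depth 0
Step 2: declare b=38 at depth 0
Step 3: enter scope (depth=1)
Step 4: declare d=(read b)=38 at depth 1
Step 5: declare c=(read d)=38 at depth 1
Step 6: declare a=(read c)=38 at depth 1
Step 7: declare d=(read a)=38 at depth 1
Step 8: declare f=65 at depth 1
Step 9: declare a=44 at depth 1
Step 10: declare e=(read f)=65 at depth 1
Step 11: declare e=(read c)=38 at depth 1
Step 12: enter scope (depth=2)
Step 13: declare d=(read a)=44 at depth 2
Step 14: exit scope (depth=1)
Step 15: enter scope (depth=2)
Step 16: exit scope (depth=1)
Visible at query point: a=44 b=38 c=38 d=38 e=38 f=65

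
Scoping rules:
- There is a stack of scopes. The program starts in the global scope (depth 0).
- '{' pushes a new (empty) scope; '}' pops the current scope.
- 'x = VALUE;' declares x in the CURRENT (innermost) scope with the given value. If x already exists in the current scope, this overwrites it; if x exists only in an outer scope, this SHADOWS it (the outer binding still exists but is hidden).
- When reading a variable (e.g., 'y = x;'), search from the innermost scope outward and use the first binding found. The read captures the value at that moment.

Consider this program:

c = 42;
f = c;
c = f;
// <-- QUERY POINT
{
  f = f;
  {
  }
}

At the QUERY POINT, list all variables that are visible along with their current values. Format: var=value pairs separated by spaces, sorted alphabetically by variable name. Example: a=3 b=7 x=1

Answer: c=42 f=42

Derivation:
Step 1: declare c=42 at depth 0
Step 2: declare f=(read c)=42 at depth 0
Step 3: declare c=(read f)=42 at depth 0
Visible at query point: c=42 f=42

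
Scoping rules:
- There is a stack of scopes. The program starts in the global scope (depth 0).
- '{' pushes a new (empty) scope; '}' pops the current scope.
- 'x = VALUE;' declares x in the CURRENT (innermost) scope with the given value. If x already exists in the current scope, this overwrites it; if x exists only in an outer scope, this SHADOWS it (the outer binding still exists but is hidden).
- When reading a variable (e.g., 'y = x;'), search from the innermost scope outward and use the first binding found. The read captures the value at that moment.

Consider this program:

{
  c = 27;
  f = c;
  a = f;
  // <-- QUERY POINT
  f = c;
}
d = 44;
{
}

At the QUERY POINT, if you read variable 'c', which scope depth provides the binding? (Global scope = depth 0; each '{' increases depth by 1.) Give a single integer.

Answer: 1

Derivation:
Step 1: enter scope (depth=1)
Step 2: declare c=27 at depth 1
Step 3: declare f=(read c)=27 at depth 1
Step 4: declare a=(read f)=27 at depth 1
Visible at query point: a=27 c=27 f=27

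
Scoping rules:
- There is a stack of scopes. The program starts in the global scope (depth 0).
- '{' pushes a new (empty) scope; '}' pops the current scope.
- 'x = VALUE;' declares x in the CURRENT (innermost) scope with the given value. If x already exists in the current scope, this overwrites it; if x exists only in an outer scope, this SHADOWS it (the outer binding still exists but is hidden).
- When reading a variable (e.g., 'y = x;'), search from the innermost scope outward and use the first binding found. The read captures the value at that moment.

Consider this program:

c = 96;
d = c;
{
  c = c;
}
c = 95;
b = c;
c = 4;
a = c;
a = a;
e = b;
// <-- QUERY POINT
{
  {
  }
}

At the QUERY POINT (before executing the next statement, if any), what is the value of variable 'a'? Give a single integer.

Answer: 4

Derivation:
Step 1: declare c=96 at depth 0
Step 2: declare d=(read c)=96 at depth 0
Step 3: enter scope (depth=1)
Step 4: declare c=(read c)=96 at depth 1
Step 5: exit scope (depth=0)
Step 6: declare c=95 at depth 0
Step 7: declare b=(read c)=95 at depth 0
Step 8: declare c=4 at depth 0
Step 9: declare a=(read c)=4 at depth 0
Step 10: declare a=(read a)=4 at depth 0
Step 11: declare e=(read b)=95 at depth 0
Visible at query point: a=4 b=95 c=4 d=96 e=95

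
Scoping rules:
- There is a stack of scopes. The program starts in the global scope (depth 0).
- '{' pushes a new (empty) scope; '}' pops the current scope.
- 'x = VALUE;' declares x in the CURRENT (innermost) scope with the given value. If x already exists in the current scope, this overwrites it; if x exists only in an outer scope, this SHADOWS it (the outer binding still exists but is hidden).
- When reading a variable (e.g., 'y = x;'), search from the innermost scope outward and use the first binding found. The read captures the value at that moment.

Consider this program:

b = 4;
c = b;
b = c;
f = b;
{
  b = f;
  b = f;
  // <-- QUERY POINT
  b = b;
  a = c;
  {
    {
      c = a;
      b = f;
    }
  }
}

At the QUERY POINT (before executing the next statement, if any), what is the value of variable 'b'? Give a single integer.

Step 1: declare b=4 at depth 0
Step 2: declare c=(read b)=4 at depth 0
Step 3: declare b=(read c)=4 at depth 0
Step 4: declare f=(read b)=4 at depth 0
Step 5: enter scope (depth=1)
Step 6: declare b=(read f)=4 at depth 1
Step 7: declare b=(read f)=4 at depth 1
Visible at query point: b=4 c=4 f=4

Answer: 4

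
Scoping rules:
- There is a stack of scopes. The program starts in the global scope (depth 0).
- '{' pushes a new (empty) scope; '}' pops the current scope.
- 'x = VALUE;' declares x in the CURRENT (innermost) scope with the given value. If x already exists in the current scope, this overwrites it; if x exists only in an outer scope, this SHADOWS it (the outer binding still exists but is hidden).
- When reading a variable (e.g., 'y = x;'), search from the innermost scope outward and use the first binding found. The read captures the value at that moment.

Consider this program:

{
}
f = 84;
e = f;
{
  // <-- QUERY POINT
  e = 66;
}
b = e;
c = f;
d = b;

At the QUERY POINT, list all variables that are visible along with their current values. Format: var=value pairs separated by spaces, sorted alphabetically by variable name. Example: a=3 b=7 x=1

Step 1: enter scope (depth=1)
Step 2: exit scope (depth=0)
Step 3: declare f=84 at depth 0
Step 4: declare e=(read f)=84 at depth 0
Step 5: enter scope (depth=1)
Visible at query point: e=84 f=84

Answer: e=84 f=84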